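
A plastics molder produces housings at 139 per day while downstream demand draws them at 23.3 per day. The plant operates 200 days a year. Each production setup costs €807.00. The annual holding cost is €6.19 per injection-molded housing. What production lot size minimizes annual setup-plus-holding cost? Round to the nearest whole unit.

Q* ≈ 1,208 housings

Annual demand D = 23.3 × 200 = 4,660.
Production build-up factor (1 − d/p) = 1 − 23.3/139 = 0.8324.
Q* = √(2DS / (H(1 − d/p))) = √(2 × 4,660 × 807 / (6.19 × 0.8324)).
= √(7,521,240 / 5.1524) ≈ 1208.204.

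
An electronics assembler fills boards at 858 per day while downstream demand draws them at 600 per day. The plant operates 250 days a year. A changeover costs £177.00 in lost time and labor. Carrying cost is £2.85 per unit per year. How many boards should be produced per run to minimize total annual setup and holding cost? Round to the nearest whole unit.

Annual demand D = 600 × 250 = 150,000.
Production build-up factor (1 − d/p) = 1 − 600/858 = 0.3007.
Q* = √(2DS / (H(1 − d/p))) = √(2 × 150,000 × 177 / (2.85 × 0.3007)).
= √(53,100,000 / 0.857) ≈ 7871.520.

Q* ≈ 7,872 boards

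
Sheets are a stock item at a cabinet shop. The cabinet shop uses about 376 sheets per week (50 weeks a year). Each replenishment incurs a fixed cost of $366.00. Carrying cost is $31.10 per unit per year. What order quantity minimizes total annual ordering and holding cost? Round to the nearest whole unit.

Annual demand D = 376 × 50 = 18,800.
EOQ = √(2DS / H) = √(2 × 18,800 × 366 / 31.1).
= √(13,761,600 / 31.1) = √442,495.1768 ≈ 665.203.

Q* ≈ 665 sheets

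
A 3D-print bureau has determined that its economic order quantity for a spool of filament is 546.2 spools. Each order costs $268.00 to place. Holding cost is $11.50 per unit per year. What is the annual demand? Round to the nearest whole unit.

D ≈ 6,401 spools per year

Invert the EOQ relation Q*² = 2DS/H.
From Q* = √(2DS/H): D = Q*²H / (2S) = 546.2² × 11.5 / (2 × 268) = 6400.832.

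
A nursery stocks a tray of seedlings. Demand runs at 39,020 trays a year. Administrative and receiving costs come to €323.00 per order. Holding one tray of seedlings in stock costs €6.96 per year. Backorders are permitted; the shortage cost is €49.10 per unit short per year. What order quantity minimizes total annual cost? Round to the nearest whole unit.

Q* ≈ 2,033 trays

With planned backorders, Q* = √(2DS/H) · √((H+B)/B).
√(2DS/H) = √(2 × 39,020 × 323 / 6.96) = 1903.072.
√((H+B)/B) = √((6.96+49.1)/49.1) = 1.0685.
Q* ≈ 2033.485.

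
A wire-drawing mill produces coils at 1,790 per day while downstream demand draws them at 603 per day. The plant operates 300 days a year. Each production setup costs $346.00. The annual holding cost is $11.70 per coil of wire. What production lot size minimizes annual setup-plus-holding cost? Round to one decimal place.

Annual demand D = 603 × 300 = 180,900.
Production build-up factor (1 − d/p) = 1 − 603/1,790 = 0.6631.
Q* = √(2DS / (H(1 − d/p))) = √(2 × 180,900 × 346 / (11.7 × 0.6631)).
= √(125,182,800 / 7.7586) ≈ 4016.803.

Q* ≈ 4,016.8 coils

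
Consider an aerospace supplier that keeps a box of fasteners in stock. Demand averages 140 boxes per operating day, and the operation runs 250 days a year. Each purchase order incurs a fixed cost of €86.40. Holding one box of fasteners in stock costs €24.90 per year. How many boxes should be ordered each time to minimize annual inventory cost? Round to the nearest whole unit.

Annual demand D = 140 × 250 = 35,000.
EOQ = √(2DS / H) = √(2 × 35,000 × 86.4 / 24.9).
= √(6,048,000 / 24.9) = √242,891.5663 ≈ 492.840.

Q* ≈ 493 boxes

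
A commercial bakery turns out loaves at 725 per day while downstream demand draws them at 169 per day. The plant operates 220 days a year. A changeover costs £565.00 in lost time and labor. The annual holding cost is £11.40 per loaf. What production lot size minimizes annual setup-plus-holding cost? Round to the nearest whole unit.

Annual demand D = 169 × 220 = 37,180.
Production build-up factor (1 − d/p) = 1 − 169/725 = 0.7669.
Q* = √(2DS / (H(1 − d/p))) = √(2 × 37,180 × 565 / (11.4 × 0.7669)).
= √(42,013,400 / 8.7426) ≈ 2192.164.

Q* ≈ 2,192 loaves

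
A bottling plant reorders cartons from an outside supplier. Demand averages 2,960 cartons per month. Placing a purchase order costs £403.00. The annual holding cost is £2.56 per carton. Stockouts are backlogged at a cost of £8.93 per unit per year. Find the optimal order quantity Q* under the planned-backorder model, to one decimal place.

Q* ≈ 3,793.3 cartons

Annual demand D = 2,960 × 12 = 35,520.
With planned backorders, Q* = √(2DS/H) · √((H+B)/B).
√(2DS/H) = √(2 × 35,520 × 403 / 2.56) = 3344.137.
√((H+B)/B) = √((2.56+8.93)/8.93) = 1.1343.
Q* ≈ 3793.310.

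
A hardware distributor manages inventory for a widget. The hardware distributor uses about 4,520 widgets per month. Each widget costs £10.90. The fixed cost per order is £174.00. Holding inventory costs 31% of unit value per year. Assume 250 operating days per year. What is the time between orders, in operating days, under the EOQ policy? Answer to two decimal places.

T ≈ 10.89 days

Annual demand D = 4,520 × 12 = 54,240.
Holding cost H = 0.31 × £10.90 = £3.3790 per unit per year.
The optimal lot size = √(2DS/H) = √(2 × 54,240 × 174 / 3.379) ≈ 2363.50.
Cycle time = Q*/D × 250 = 2363.50 / 54,240 × 250 ≈ 10.894 days.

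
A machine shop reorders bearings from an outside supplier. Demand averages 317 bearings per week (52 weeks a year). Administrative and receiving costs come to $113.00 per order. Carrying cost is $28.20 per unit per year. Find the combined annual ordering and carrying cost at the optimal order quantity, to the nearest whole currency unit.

TC* ≈ $10,250

Annual demand D = 317 × 52 = 16,484.
The optimal lot size = √(2DS/H) = √(2 × 16,484 × 113 / 28.2) ≈ 363.46.
At the optimum the two cost components are equal, so total cost = 2·(Q*/2)H = Q*·H.
Minimum total = √(2DSH) = √(2 × 16,484 × 113 × 28.2) ≈ 10249.675.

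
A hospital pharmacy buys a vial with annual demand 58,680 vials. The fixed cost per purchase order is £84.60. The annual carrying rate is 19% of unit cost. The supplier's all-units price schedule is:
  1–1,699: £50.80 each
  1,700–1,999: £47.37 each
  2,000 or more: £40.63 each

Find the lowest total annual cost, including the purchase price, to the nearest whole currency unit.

Holding cost per unit per year at price C is H = 0.19·C.
Candidates are each tier's EOQ (if it falls in that tier) and each price-break quantity.
EOQ at £50.80 = 1014.2 (feasible in tier 1): TC = 58,680×£50.80 + (58,680/1014.2)×84.6 + (1014.2/2)×0.19×£50.80 = £2,990,733.35.
EOQ at £47.37 = 1050.3 < 1700, so use break Q=1700: TC = 58,680×£47.37 + (58,680/1700.0)×84.6 + (1700.0/2)×0.19×£47.37 = £2,790,242.05.
EOQ at £40.63 = 1134.1 < 2000, so use break Q=2000: TC = 58,680×£40.63 + (58,680/2000.0)×84.6 + (2000.0/2)×0.19×£40.63 = £2,394,370.26.
Lowest total cost among the candidates is at Q = 2000.0.

TC* ≈ £2,394,370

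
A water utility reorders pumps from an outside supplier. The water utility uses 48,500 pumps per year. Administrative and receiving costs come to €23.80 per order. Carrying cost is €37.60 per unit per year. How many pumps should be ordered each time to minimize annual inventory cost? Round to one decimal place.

Q* ≈ 247.8 pumps

EOQ = √(2DS / H) = √(2 × 48,500 × 23.8 / 37.6).
= √(2,308,600 / 37.6) = √61,398.9362 ≈ 247.788.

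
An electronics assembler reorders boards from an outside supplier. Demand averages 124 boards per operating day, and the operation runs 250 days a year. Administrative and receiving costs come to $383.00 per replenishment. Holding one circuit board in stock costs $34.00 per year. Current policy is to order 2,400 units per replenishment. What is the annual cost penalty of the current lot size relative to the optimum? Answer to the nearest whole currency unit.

Extra cost ≈ $17,333 per year

Annual demand D = 124 × 250 = 31,000.
EOQ = √(2DS/H) = √(2 × 31,000 × 383 / 34) ≈ 835.71.
Cost at Q* = (D/Q*)S + (Q*/2)H = √(2DSH) ≈ $28,414.15.
Cost at Q = 2,400: (31,000/2,400)×383 + (2,400/2)×34 = $4,947.08 + $40,800.00 = $45,747.08.
Excess = $45,747.08 − $28,414.15 = $17,332.93.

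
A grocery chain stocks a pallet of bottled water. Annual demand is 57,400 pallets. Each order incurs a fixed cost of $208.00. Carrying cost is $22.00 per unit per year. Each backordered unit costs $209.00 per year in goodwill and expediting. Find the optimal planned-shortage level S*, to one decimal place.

With planned backorders, Q* = √(2DS/H) · √((H+B)/B).
√(2DS/H) = √(2 × 57,400 × 208 / 22) = 1041.817.
√((H+B)/B) = √((22+209)/209) = 1.0513.
Q* ≈ 1095.277.
S* = Q* · H/(H+B) = 1095.277 × 22/231 ≈ 104.312.

S* ≈ 104.3 pallets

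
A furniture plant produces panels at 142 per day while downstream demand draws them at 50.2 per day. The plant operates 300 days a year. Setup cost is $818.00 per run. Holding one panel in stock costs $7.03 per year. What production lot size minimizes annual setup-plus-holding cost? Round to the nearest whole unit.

Annual demand D = 50.2 × 300 = 15,060.
Production build-up factor (1 − d/p) = 1 − 50.2/142 = 0.6465.
Q* = √(2DS / (H(1 − d/p))) = √(2 × 15,060 × 818 / (7.03 × 0.6465)).
= √(24,638,160 / 4.5447) ≈ 2328.356.

Q* ≈ 2,328 panels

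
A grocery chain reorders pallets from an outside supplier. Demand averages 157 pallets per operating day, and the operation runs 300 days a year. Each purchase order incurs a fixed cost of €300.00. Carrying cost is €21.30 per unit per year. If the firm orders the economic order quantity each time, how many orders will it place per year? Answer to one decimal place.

N ≈ 40.9 orders per year

Annual demand D = 157 × 300 = 47,100.
EOQ = √(2DS/H) = √(2 × 47,100 × 300 / 21.3) ≈ 1151.85.
Orders per year = D / Q* = 47,100 / 1151.85 ≈ 40.891.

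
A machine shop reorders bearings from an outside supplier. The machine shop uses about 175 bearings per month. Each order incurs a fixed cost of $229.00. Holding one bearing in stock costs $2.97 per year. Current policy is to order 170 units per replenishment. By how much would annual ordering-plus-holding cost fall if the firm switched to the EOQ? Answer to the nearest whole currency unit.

Extra cost ≈ $1,391 per year

Annual demand D = 175 × 12 = 2,100.
EOQ = √(2DS/H) = √(2 × 2,100 × 229 / 2.97) ≈ 569.07.
Cost at Q* = (D/Q*)S + (Q*/2)H = √(2DSH) ≈ $1,690.13.
Cost at Q = 170: (2,100/170)×229 + (170/2)×2.97 = $2,828.82 + $252.45 = $3,081.27.
Excess = $3,081.27 − $1,690.13 = $1,391.14.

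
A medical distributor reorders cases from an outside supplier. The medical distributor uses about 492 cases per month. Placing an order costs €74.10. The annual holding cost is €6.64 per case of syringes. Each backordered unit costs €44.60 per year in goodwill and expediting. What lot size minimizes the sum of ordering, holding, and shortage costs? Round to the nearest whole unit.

Annual demand D = 492 × 12 = 5,904.
With planned backorders, Q* = √(2DS/H) · √((H+B)/B).
√(2DS/H) = √(2 × 5,904 × 74.1 / 6.64) = 363.006.
√((H+B)/B) = √((6.64+44.6)/44.6) = 1.0719.
Q* ≈ 389.090.

Q* ≈ 389 cases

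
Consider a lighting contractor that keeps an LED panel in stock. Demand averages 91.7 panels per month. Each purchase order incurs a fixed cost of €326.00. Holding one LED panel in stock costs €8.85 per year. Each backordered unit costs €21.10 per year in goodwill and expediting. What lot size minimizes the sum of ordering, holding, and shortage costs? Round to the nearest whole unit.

Q* ≈ 339 panels

Annual demand D = 91.7 × 12 = 1,100.4.
With planned backorders, Q* = √(2DS/H) · √((H+B)/B).
√(2DS/H) = √(2 × 1,100.4 × 326 / 8.85) = 284.726.
√((H+B)/B) = √((8.85+21.1)/21.1) = 1.1914.
Q* ≈ 339.222.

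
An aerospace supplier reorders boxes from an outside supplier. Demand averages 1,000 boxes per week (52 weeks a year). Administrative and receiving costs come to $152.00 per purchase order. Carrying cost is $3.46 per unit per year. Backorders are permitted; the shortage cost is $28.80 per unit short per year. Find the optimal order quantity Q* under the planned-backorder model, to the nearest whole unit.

Q* ≈ 2,262 boxes

Annual demand D = 1,000 × 52 = 52,000.
With planned backorders, Q* = √(2DS/H) · √((H+B)/B).
√(2DS/H) = √(2 × 52,000 × 152 / 3.46) = 2137.472.
√((H+B)/B) = √((3.46+28.8)/28.8) = 1.0584.
Q* ≈ 2262.228.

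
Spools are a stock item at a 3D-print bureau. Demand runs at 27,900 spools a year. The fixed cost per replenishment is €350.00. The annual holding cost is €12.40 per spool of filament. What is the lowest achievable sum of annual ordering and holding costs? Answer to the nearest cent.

EOQ = √(2DS/H) = √(2 × 27,900 × 350 / 12.4) ≈ 1254.99.
At Q*, ordering cost (D/Q*)S equals holding cost (Q*/2)H, each = √(DSH/2).
Minimum total = √(2DSH) = √(2 × 27,900 × 350 × 12.4) ≈ 15561.876.

TC* ≈ €15,561.88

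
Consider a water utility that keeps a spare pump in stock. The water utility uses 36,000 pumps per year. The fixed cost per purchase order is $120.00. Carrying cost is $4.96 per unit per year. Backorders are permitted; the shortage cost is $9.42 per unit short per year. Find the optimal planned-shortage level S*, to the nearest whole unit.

With planned backorders, Q* = √(2DS/H) · √((H+B)/B).
√(2DS/H) = √(2 × 36,000 × 120 / 4.96) = 1319.824.
√((H+B)/B) = √((4.96+9.42)/9.42) = 1.2355.
Q* ≈ 1630.685.
S* = Q* · H/(H+B) = 1630.685 × 4.96/14.38 ≈ 562.462.

S* ≈ 562 pumps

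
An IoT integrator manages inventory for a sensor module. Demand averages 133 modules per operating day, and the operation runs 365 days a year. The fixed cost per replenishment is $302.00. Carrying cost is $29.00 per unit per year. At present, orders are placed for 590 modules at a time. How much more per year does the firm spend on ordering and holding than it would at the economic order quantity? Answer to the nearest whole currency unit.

Extra cost ≈ $4,243 per year

Annual demand D = 133 × 365 = 48,545.
EOQ = √(2DS/H) = √(2 × 48,545 × 302 / 29) ≈ 1005.52.
Cost at Q* = (D/Q*)S + (Q*/2)H = √(2DSH) ≈ $29,160.15.
Cost at Q = 590: (48,545/590)×302 + (590/2)×29 = $24,848.46 + $8,555.00 = $33,403.46.
Excess = $33,403.46 − $29,160.15 = $4,243.31.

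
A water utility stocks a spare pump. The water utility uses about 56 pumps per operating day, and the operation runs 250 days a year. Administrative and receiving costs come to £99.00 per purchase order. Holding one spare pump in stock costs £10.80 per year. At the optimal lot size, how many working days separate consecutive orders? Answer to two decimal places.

Annual demand D = 56 × 250 = 14,000.
Q* = √(2DS/H) = √(2 × 14,000 × 99 / 10.8) ≈ 506.62.
Cycle time = Q*/D × 250 = 506.62 / 14,000 × 250 ≈ 9.047 days.

T ≈ 9.05 days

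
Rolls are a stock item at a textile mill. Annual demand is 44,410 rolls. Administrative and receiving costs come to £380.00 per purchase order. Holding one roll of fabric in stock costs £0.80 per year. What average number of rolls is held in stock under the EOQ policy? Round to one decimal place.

Q* = √(2DS/H) = √(2 × 44,410 × 380 / 0.8) ≈ 6495.34.
Average inventory = Q*/2 ≈ 6495.34 / 2 = 3247.672.

Average inventory ≈ 3,247.7 rolls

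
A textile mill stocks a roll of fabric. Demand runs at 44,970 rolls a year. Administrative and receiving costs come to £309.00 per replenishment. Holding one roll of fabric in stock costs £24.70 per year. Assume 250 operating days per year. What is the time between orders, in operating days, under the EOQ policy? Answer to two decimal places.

The optimal lot size = √(2DS/H) = √(2 × 44,970 × 309 / 24.7) ≈ 1060.74.
Cycle time = Q*/D × 250 = 1060.74 / 44,970 × 250 ≈ 5.897 days.

T ≈ 5.90 days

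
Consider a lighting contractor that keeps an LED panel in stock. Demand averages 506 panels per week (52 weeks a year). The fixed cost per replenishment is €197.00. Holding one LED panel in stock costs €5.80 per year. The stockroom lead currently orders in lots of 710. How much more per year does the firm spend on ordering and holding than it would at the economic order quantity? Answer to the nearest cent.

Extra cost ≈ €1,605.42 per year

Annual demand D = 506 × 52 = 26,312.
EOQ = √(2DS/H) = √(2 × 26,312 × 197 / 5.8) ≈ 1336.94.
Cost at Q* = (D/Q*)S + (Q*/2)H = √(2DSH) ≈ €7,754.24.
Cost at Q = 710: (26,312/710)×197 + (710/2)×5.8 = €7,300.65 + €2,059.00 = €9,359.65.
Excess = €9,359.65 − €7,754.24 = €1,605.42.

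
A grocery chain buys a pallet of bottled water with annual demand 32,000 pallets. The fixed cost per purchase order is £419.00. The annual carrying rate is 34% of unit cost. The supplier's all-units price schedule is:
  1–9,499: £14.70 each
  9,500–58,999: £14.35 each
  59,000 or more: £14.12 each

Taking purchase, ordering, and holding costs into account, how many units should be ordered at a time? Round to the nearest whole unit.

Holding cost per unit per year at price C is H = 0.34·C.
For each price level, check whether its EOQ is feasible; otherwise the best quantity at that price is the breakpoint.
EOQ at £14.70 = 2316.3 (feasible in tier 1): TC = 32,000×£14.70 + (32,000/2316.3)×419 + (2316.3/2)×0.34×£14.70 = £481,976.98.
EOQ at £14.35 = 2344.4 < 9500, so use break Q=9500: TC = 32,000×£14.35 + (32,000/9500.0)×419 + (9500.0/2)×0.34×£14.35 = £483,786.62.
EOQ at £14.12 = 2363.4 < 59000, so use break Q=59000: TC = 32,000×£14.12 + (32,000/59000.0)×419 + (59000.0/2)×0.34×£14.12 = £593,690.85.
Lowest total cost is £481,976.98 at Q = 2316.3.

Q* ≈ 2,316 pallets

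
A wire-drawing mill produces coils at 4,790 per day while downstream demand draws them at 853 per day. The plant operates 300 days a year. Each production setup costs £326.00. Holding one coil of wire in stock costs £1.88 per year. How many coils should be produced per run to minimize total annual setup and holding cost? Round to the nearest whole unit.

Q* ≈ 10,391 coils

Annual demand D = 853 × 300 = 255,900.
Production build-up factor (1 − d/p) = 1 − 853/4,790 = 0.8219.
Q* = √(2DS / (H(1 − d/p))) = √(2 × 255,900 × 326 / (1.88 × 0.8219)).
= √(166,846,800 / 1.5452) ≈ 10391.185.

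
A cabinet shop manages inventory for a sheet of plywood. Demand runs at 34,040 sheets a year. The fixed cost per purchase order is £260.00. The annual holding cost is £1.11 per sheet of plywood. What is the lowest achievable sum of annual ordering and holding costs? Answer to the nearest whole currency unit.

TC* ≈ £4,433

EOQ = √(2DS/H) = √(2 × 34,040 × 260 / 1.11) ≈ 3993.33.
At the optimum the two cost components are equal, so total cost = 2·(Q*/2)H = Q*·H.
Minimum total = √(2DSH) = √(2 × 34,040 × 260 × 1.11) ≈ 4432.594.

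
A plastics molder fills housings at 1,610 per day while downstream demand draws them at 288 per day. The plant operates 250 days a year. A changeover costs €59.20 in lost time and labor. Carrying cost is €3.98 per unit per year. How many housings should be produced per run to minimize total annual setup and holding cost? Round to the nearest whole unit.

Q* ≈ 1,615 housings

Annual demand D = 288 × 250 = 72,000.
Production build-up factor (1 − d/p) = 1 − 288/1,610 = 0.8211.
Q* = √(2DS / (H(1 − d/p))) = √(2 × 72,000 × 59.2 / (3.98 × 0.8211)).
= √(8,524,800 / 3.268) ≈ 1615.094.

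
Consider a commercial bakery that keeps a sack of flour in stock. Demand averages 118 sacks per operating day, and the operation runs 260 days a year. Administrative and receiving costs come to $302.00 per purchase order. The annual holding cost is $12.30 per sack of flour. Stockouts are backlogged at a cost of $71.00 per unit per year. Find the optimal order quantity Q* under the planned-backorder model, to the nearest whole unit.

Annual demand D = 118 × 260 = 30,680.
With planned backorders, Q* = √(2DS/H) · √((H+B)/B).
√(2DS/H) = √(2 × 30,680 × 302 / 12.3) = 1227.421.
√((H+B)/B) = √((12.3+71)/71) = 1.0832.
Q* ≈ 1329.496.

Q* ≈ 1,329 sacks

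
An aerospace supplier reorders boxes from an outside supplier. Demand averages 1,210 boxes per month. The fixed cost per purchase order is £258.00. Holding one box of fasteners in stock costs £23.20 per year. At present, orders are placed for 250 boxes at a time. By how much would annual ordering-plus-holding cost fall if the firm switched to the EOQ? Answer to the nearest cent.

Annual demand D = 1,210 × 12 = 14,520.
EOQ = √(2DS/H) = √(2 × 14,520 × 258 / 23.2) ≈ 568.28.
Cost at Q* = (D/Q*)S + (Q*/2)H = √(2DSH) ≈ £13,184.15.
Cost at Q = 250: (14,520/250)×258 + (250/2)×23.2 = £14,984.64 + £2,900.00 = £17,884.64.
Excess = £17,884.64 − £13,184.15 = £4,700.49.

Extra cost ≈ £4,700.49 per year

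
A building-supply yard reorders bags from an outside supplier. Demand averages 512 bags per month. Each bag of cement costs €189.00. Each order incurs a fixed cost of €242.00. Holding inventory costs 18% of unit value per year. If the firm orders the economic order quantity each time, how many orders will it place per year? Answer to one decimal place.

N ≈ 20.8 orders per year

Annual demand D = 512 × 12 = 6,144.
Holding cost H = 0.18 × €189.00 = €34.0200 per unit per year.
The optimal lot size = √(2DS/H) = √(2 × 6,144 × 242 / 34.02) ≈ 295.65.
Orders per year = D / Q* = 6,144 / 295.65 ≈ 20.781.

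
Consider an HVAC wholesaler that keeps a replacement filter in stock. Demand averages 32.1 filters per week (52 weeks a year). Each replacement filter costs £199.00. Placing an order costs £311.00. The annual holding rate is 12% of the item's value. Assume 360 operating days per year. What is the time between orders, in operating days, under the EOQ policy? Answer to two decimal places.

Annual demand D = 32.1 × 52 = 1,669.2.
Holding cost H = 0.12 × £199.00 = £23.8800 per unit per year.
Q* = √(2DS/H) = √(2 × 1,669.2 × 311 / 23.88) ≈ 208.51.
Cycle time = Q*/D × 360 = 208.51 / 1,669.2 × 360 ≈ 44.970 days.

T ≈ 44.97 days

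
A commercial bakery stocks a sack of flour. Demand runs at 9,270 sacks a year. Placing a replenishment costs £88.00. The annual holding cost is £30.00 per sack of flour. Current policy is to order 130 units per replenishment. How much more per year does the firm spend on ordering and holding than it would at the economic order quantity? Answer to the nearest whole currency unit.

EOQ = √(2DS/H) = √(2 × 9,270 × 88 / 30) ≈ 233.20.
Cost at Q* = (D/Q*)S + (Q*/2)H = √(2DSH) ≈ £6,996.11.
Cost at Q = 130: (9,270/130)×88 + (130/2)×30 = £6,275.08 + £1,950.00 = £8,225.08.
Excess = £8,225.08 − £6,996.11 = £1,228.96.

Extra cost ≈ £1,229 per year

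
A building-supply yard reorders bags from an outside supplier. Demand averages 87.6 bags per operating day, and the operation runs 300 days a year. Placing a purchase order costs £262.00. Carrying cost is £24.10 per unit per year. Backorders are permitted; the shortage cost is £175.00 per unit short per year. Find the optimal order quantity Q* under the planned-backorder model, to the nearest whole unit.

Annual demand D = 87.6 × 300 = 26,280.
With planned backorders, Q* = √(2DS/H) · √((H+B)/B).
√(2DS/H) = √(2 × 26,280 × 262 / 24.1) = 755.909.
√((H+B)/B) = √((24.1+175)/175) = 1.0666.
Q* ≈ 806.281.

Q* ≈ 806 bags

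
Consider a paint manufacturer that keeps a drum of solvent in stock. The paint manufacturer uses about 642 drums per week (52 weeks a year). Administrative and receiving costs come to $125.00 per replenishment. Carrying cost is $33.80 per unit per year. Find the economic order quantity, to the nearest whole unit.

Q* ≈ 497 drums

Annual demand D = 642 × 52 = 33,384.
EOQ = √(2DS / H) = √(2 × 33,384 × 125 / 33.8).
= √(8,346,000 / 33.8) = √246,923.0769 ≈ 496.914.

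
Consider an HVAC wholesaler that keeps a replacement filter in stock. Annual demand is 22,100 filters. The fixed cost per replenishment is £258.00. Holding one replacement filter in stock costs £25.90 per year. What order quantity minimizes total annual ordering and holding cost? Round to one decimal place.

EOQ = √(2DS / H) = √(2 × 22,100 × 258 / 25.9).
= √(11,403,600 / 25.9) = √440,293.4363 ≈ 663.546.

Q* ≈ 663.5 filters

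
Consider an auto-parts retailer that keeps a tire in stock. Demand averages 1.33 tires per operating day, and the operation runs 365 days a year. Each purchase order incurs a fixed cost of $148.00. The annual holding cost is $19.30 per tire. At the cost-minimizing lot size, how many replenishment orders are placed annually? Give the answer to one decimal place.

N ≈ 5.6 orders per year

Annual demand D = 1.33 × 365 = 485.45.
The optimal lot size = √(2DS/H) = √(2 × 485.45 × 148 / 19.3) ≈ 86.29.
Orders per year = D / Q* = 485.45 / 86.29 ≈ 5.626.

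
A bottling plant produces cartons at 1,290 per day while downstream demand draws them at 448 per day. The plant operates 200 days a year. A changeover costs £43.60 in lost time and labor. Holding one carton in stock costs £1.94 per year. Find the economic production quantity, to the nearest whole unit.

Q* ≈ 2,484 cartons

Annual demand D = 448 × 200 = 89,600.
Production build-up factor (1 − d/p) = 1 − 448/1,290 = 0.6527.
Q* = √(2DS / (H(1 − d/p))) = √(2 × 89,600 × 43.6 / (1.94 × 0.6527)).
= √(7,813,120 / 1.2663) ≈ 2483.992.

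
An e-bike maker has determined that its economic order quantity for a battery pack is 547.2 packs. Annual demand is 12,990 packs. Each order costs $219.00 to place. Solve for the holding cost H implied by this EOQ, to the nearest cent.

H ≈ $19.00

Invert the EOQ relation Q*² = 2DS/H.
From Q* = √(2DS/H): H = 2DS / Q*² = 2 × 12,990 × 219 / 547.2² = 19.0016.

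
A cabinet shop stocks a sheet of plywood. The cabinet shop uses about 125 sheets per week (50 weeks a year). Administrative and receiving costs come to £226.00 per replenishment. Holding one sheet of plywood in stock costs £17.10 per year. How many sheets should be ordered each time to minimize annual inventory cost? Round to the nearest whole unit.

Annual demand D = 125 × 50 = 6,250.
EOQ = √(2DS / H) = √(2 × 6,250 × 226 / 17.1).
= √(2,825,000 / 17.1) = √165,204.6784 ≈ 406.454.

Q* ≈ 406 sheets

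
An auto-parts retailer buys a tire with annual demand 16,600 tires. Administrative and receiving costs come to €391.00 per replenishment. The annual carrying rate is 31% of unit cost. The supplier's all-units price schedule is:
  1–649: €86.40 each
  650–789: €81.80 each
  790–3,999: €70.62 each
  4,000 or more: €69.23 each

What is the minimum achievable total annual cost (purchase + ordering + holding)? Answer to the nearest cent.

TC* ≈ €1,189,155.37

Holding cost per unit per year at price C is H = 0.31·C.
Evaluate total cost at each tier's feasible EOQ or, if the EOQ is below the tier, at the tier's minimum quantity.
Tier 1 (€86.40): EOQ = 696.2 exceeds tier's upper bound 649, so this tier is dominated.
EOQ at €81.80 = 715.5 (feasible in tier 2): TC = 16,600×€81.80 + (16,600/715.5)×391 + (715.5/2)×0.31×€81.80 = €1,376,023.24.
EOQ at €70.62 = 770.0 < 790, so use break Q=790: TC = 16,600×€70.62 + (16,600/790.0)×391 + (790.0/2)×0.31×€70.62 = €1,189,155.37.
EOQ at €69.23 = 777.7 < 4000, so use break Q=4000: TC = 16,600×€69.23 + (16,600/4000.0)×391 + (4000.0/2)×0.31×€69.23 = €1,193,763.25.
Lowest total cost among the candidates is at Q = 790.0.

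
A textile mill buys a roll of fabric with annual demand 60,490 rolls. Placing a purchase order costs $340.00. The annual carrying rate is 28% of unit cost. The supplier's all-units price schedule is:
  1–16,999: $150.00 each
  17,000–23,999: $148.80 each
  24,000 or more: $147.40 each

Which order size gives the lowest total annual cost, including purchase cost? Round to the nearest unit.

Holding cost per unit per year at price C is H = 0.28·C.
Candidates are each tier's EOQ (if it falls in that tier) and each price-break quantity.
EOQ at $150.00 = 989.6 (feasible in tier 1): TC = 60,490×$150.00 + (60,490/989.6)×340 + (989.6/2)×0.28×$150.00 = $9,115,064.34.
EOQ at $148.80 = 993.6 < 17000, so use break Q=17000: TC = 60,490×$148.80 + (60,490/17000.0)×340 + (17000.0/2)×0.28×$148.80 = $9,356,265.80.
EOQ at $147.40 = 998.3 < 24000, so use break Q=24000: TC = 60,490×$147.40 + (60,490/24000.0)×340 + (24000.0/2)×0.28×$147.40 = $9,412,346.94.
Lowest total cost is $9,115,064.34 at Q = 989.6.

Q* ≈ 990 rolls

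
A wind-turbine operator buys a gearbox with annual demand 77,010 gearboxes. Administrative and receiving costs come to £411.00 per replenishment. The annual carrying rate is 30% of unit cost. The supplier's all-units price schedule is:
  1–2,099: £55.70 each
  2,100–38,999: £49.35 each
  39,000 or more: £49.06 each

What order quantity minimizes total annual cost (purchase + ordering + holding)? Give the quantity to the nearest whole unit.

Holding cost per unit per year at price C is H = 0.30·C.
Evaluate total cost at each tier's feasible EOQ or, if the EOQ is below the tier, at the tier's minimum quantity.
EOQ at £55.70 = 1946.4 (feasible in tier 1): TC = 77,010×£55.70 + (77,010/1946.4)×411 + (1946.4/2)×0.30×£55.70 = £4,321,980.53.
EOQ at £49.35 = 2067.8 < 2100, so use break Q=2100: TC = 77,010×£49.35 + (77,010/2100.0)×411 + (2100.0/2)×0.30×£49.35 = £3,831,060.71.
EOQ at £49.06 = 2073.9 < 39000, so use break Q=39000: TC = 77,010×£49.06 + (77,010/39000.0)×411 + (39000.0/2)×0.30×£49.06 = £4,065,923.17.
Lowest total cost is £3,831,060.71 at Q = 2100.0.

Q* ≈ 2,100 gearboxes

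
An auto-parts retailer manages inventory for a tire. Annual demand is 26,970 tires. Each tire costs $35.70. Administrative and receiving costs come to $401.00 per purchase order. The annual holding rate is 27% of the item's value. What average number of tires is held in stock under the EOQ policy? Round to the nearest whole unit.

Average inventory ≈ 749 tires

Holding cost H = 0.27 × $35.70 = $9.6390 per unit per year.
Q* = √(2DS/H) = √(2 × 26,970 × 401 / 9.639) ≈ 1498.00.
Average inventory = Q*/2 ≈ 1498.00 / 2 = 749.000.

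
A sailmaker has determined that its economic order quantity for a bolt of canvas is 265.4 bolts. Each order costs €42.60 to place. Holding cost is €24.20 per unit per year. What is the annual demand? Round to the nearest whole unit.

The basic EOQ model gives Q* = √(2DS/H); rearrange for the unknown.
From Q* = √(2DS/H): D = Q*²H / (2S) = 265.4² × 24.2 / (2 × 42.6) = 20006.799.

D ≈ 20,007 bolts per year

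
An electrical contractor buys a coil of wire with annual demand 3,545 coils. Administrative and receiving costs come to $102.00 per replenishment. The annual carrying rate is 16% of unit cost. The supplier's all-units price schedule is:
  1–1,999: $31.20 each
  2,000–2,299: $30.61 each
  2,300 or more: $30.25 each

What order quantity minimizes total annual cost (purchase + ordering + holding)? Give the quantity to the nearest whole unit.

Holding cost per unit per year at price C is H = 0.16·C.
Candidates are each tier's EOQ (if it falls in that tier) and each price-break quantity.
EOQ at $31.20 = 380.6 (feasible in tier 1): TC = 3,545×$31.20 + (3,545/380.6)×102 + (380.6/2)×0.16×$31.20 = $112,504.03.
EOQ at $30.61 = 384.3 < 2000, so use break Q=2000: TC = 3,545×$30.61 + (3,545/2000.0)×102 + (2000.0/2)×0.16×$30.61 = $113,590.85.
EOQ at $30.25 = 386.5 < 2300, so use break Q=2300: TC = 3,545×$30.25 + (3,545/2300.0)×102 + (2300.0/2)×0.16×$30.25 = $112,959.46.
Lowest total cost is $112,504.03 at Q = 380.6.

Q* ≈ 381 coils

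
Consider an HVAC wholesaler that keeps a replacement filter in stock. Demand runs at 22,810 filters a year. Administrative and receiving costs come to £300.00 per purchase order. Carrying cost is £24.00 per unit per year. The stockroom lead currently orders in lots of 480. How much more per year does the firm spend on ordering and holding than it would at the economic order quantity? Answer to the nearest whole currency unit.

Extra cost ≈ £1,893 per year

EOQ = √(2DS/H) = √(2 × 22,810 × 300 / 24) ≈ 755.15.
Cost at Q* = (D/Q*)S + (Q*/2)H = √(2DSH) ≈ £18,123.58.
Cost at Q = 480: (22,810/480)×300 + (480/2)×24 = £14,256.25 + £5,760.00 = £20,016.25.
Excess = £20,016.25 − £18,123.58 = £1,892.67.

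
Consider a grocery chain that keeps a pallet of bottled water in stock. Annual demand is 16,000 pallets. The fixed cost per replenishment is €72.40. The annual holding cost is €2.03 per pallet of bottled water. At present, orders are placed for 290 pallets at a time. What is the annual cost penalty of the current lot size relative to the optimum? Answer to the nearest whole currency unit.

EOQ = √(2DS/H) = √(2 × 16,000 × 72.4 / 2.03) ≈ 1068.31.
Cost at Q* = (D/Q*)S + (Q*/2)H = √(2DSH) ≈ €2,168.66.
Cost at Q = 290: (16,000/290)×72.4 + (290/2)×2.03 = €3,994.48 + €294.35 = €4,288.83.
Excess = €4,288.83 − €2,168.66 = €2,120.17.

Extra cost ≈ €2,120 per year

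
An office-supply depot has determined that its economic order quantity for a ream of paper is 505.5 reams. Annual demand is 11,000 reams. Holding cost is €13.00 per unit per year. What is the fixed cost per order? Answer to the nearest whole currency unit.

The basic EOQ model gives Q* = √(2DS/H); rearrange for the unknown.
From Q* = √(2DS/H): S = Q*²H / (2D) = 505.5² × 13 / (2 × 11,000) = 150.9951.

S ≈ €151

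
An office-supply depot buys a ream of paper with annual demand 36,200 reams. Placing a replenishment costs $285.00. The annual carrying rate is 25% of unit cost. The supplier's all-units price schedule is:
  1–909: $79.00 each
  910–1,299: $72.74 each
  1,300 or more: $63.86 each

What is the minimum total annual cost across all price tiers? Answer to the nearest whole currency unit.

Holding cost per unit per year at price C is H = 0.25·C.
Candidates are each tier's EOQ (if it falls in that tier) and each price-break quantity.
Tier 1 ($79.00): EOQ = 1022.1 exceeds tier's upper bound 909, so this tier is dominated.
EOQ at $72.74 = 1065.2 (feasible in tier 2): TC = 36,200×$72.74 + (36,200/1065.2)×285 + (1065.2/2)×0.25×$72.74 = $2,652,558.84.
EOQ at $63.86 = 1136.9 < 1300, so use break Q=1300: TC = 36,200×$63.86 + (36,200/1300.0)×285 + (1300.0/2)×0.25×$63.86 = $2,330,045.40.
Lowest total cost among the candidates is at Q = 1300.0.

TC* ≈ $2,330,045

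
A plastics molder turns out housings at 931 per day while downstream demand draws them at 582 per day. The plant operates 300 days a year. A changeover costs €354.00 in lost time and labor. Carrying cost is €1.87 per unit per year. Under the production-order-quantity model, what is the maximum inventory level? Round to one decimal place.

I_max ≈ 4,978.0 housings

Annual demand D = 582 × 300 = 174,600.
Production build-up factor (1 − d/p) = 1 − 582/931 = 0.3749.
Q* = √(2DS / (H(1 − d/p))) = √(2 × 174,600 × 354 / (1.87 × 0.3749)).
= √(123,616,800 / 0.701) ≈ 13279.450.
Maximum inventory = Q*(1 − d/p) = 13279.450 × 0.3749 ≈ 4978.011.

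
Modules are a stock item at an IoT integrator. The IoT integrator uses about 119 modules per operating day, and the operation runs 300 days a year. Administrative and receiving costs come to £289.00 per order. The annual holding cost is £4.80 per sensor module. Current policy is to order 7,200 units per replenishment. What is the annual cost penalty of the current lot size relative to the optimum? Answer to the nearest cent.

Extra cost ≈ £8,760.77 per year

Annual demand D = 119 × 300 = 35,700.
EOQ = √(2DS/H) = √(2 × 35,700 × 289 / 4.8) ≈ 2073.37.
Cost at Q* = (D/Q*)S + (Q*/2)H = √(2DSH) ≈ £9,952.19.
Cost at Q = 7,200: (35,700/7,200)×289 + (7,200/2)×4.8 = £1,432.96 + £17,280.00 = £18,712.96.
Excess = £18,712.96 − £9,952.19 = £8,760.77.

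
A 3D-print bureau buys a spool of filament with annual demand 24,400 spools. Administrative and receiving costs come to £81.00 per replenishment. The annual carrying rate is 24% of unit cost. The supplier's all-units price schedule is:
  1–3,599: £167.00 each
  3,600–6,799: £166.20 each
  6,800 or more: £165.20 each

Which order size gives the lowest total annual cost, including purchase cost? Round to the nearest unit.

Q* ≈ 314 spools

Holding cost per unit per year at price C is H = 0.24·C.
Candidates are each tier's EOQ (if it falls in that tier) and each price-break quantity.
EOQ at £167.00 = 314.0 (feasible in tier 1): TC = 24,400×£167.00 + (24,400/314.0)×81 + (314.0/2)×0.24×£167.00 = £4,087,386.83.
EOQ at £166.20 = 314.8 < 3600, so use break Q=3600: TC = 24,400×£166.20 + (24,400/3600.0)×81 + (3600.0/2)×0.24×£166.20 = £4,127,627.40.
EOQ at £165.20 = 315.7 < 6800, so use break Q=6800: TC = 24,400×£165.20 + (24,400/6800.0)×81 + (6800.0/2)×0.24×£165.20 = £4,165,973.85.
Lowest total cost is £4,087,386.83 at Q = 314.0.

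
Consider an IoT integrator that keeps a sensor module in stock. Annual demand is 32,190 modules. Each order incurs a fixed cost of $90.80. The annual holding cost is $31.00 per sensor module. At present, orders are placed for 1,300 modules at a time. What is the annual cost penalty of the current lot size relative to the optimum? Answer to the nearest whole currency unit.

EOQ = √(2DS/H) = √(2 × 32,190 × 90.8 / 31) ≈ 434.25.
Cost at Q* = (D/Q*)S + (Q*/2)H = √(2DSH) ≈ $13,461.68.
Cost at Q = 1,300: (32,190/1,300)×90.8 + (1,300/2)×31 = $2,248.35 + $20,150.00 = $22,398.35.
Excess = $22,398.35 − $13,461.68 = $8,936.67.

Extra cost ≈ $8,937 per year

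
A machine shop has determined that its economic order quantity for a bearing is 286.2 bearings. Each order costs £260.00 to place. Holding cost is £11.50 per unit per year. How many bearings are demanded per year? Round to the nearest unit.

Squaring Q* = √(2DS/H) gives Q*² = 2DS/H.
From Q* = √(2DS/H): D = Q*²H / (2S) = 286.2² × 11.5 / (2 × 260) = 1811.481.

D ≈ 1,811 bearings per year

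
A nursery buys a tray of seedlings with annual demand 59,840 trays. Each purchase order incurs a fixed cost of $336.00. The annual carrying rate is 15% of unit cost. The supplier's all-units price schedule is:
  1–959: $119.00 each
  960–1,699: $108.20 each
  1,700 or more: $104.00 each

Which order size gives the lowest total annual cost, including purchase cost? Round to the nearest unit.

Q* ≈ 1,700 trays

Holding cost per unit per year at price C is H = 0.15·C.
Evaluate total cost at each tier's feasible EOQ or, if the EOQ is below the tier, at the tier's minimum quantity.
Tier 1 ($119.00): EOQ = 1500.9 exceeds tier's upper bound 959, so this tier is dominated.
EOQ at $108.20 = 1574.1 (feasible in tier 2): TC = 59,840×$108.20 + (59,840/1574.1)×336 + (1574.1/2)×0.15×$108.20 = $6,500,234.99.
EOQ at $104.00 = 1605.5 < 1700, so use break Q=1700: TC = 59,840×$104.00 + (59,840/1700.0)×336 + (1700.0/2)×0.15×$104.00 = $6,248,447.20.
Lowest total cost is $6,248,447.20 at Q = 1700.0.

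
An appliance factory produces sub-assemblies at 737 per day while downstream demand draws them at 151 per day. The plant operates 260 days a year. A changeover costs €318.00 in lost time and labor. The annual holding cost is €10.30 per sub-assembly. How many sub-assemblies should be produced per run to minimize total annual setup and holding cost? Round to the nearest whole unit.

Q* ≈ 1,746 sub-assemblies

Annual demand D = 151 × 260 = 39,260.
Production build-up factor (1 − d/p) = 1 − 151/737 = 0.7951.
Q* = √(2DS / (H(1 − d/p))) = √(2 × 39,260 × 318 / (10.3 × 0.7951)).
= √(24,969,360 / 8.1897) ≈ 1746.104.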